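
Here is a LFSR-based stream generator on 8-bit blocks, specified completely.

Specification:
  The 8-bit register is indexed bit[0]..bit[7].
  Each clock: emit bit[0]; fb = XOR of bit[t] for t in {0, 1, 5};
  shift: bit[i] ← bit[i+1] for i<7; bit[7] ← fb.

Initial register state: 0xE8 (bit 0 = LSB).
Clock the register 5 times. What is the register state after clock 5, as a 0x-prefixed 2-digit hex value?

reg_0 = 0xE8
clock 1: out=0, reg = 0xF4
clock 2: out=0, reg = 0xFA
clock 3: out=0, reg = 0x7D
clock 4: out=1, reg = 0x3E
clock 5: out=0, reg = 0x1F

0x1F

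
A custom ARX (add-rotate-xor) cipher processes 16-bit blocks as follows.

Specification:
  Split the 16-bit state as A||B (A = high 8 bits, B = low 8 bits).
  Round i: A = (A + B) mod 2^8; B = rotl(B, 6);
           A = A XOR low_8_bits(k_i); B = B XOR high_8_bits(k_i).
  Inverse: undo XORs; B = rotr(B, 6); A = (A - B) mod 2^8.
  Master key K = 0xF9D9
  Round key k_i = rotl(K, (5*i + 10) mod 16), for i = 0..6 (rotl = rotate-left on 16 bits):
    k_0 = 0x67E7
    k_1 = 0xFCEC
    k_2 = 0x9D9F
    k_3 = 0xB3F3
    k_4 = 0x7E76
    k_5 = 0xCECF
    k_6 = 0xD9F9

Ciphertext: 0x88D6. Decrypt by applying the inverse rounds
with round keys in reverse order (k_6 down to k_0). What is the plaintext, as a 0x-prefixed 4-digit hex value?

s_0 = ciphertext = 0x88D6
s_1 = InvRound(s_0, k_6) = 0x353C
s_2 = InvRound(s_1, k_5) = 0x2FCB
s_3 = InvRound(s_2, k_4) = 0x83D6
s_4 = InvRound(s_3, k_3) = 0xDB95
s_5 = InvRound(s_4, k_2) = 0x2420
s_6 = InvRound(s_5, k_1) = 0x5573
s_7 = InvRound(s_6, k_0) = 0x6250

0x6250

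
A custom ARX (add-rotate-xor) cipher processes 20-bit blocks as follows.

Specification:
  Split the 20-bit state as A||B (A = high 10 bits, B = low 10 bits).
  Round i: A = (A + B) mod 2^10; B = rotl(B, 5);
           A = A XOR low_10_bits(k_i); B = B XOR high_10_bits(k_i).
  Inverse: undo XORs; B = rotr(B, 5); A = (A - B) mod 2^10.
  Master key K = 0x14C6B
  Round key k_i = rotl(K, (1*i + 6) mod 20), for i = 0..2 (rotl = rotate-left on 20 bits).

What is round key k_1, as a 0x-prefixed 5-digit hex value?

K = 0x14C6B
k_0 = rotl(K, (1*0+6) mod 20) = rotl(K, 6) = 0x31AC5
k_1 = rotl(K, (1*1+6) mod 20) = rotl(K, 7) = 0x6358A

0x6358A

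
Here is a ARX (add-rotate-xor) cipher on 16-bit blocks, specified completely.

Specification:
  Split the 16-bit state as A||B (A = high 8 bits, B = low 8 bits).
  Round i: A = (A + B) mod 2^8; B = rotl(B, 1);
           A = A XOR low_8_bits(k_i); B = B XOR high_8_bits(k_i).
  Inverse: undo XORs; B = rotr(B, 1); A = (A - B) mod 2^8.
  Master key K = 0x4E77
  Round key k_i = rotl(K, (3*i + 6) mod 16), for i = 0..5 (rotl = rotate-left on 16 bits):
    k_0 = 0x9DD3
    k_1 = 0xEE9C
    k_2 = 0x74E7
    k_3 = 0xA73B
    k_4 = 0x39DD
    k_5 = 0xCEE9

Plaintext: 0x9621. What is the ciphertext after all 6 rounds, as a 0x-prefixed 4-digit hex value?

s_0 = plaintext = 0x9621
s_1 = Round(s_0, k_0) = 0x64DF
s_2 = Round(s_1, k_1) = 0xDF51
s_3 = Round(s_2, k_2) = 0xD7D6
s_4 = Round(s_3, k_3) = 0x960A
s_5 = Round(s_4, k_4) = 0x7D2D
s_6 = Round(s_5, k_5) = 0x4394

0x4394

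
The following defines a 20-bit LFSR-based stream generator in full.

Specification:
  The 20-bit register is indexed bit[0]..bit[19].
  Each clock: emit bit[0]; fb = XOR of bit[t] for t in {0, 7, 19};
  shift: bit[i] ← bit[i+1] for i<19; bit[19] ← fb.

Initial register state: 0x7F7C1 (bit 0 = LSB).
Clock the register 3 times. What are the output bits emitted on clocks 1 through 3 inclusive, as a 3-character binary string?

reg_0 = 0x7F7C1
clock 1: out=1, reg = 0x3FBE0
clock 2: out=0, reg = 0x9FDF0
clock 3: out=0, reg = 0x4FEF8

100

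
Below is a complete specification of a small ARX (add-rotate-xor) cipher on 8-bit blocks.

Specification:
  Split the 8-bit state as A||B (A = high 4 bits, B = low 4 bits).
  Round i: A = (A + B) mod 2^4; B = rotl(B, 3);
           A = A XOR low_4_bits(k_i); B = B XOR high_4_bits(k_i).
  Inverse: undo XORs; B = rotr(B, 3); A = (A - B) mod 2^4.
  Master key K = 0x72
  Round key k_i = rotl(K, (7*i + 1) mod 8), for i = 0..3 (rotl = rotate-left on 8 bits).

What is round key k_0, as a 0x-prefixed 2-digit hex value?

K = 0x72
k_0 = rotl(K, (7*0+1) mod 8) = rotl(K, 1) = 0xE4

0xE4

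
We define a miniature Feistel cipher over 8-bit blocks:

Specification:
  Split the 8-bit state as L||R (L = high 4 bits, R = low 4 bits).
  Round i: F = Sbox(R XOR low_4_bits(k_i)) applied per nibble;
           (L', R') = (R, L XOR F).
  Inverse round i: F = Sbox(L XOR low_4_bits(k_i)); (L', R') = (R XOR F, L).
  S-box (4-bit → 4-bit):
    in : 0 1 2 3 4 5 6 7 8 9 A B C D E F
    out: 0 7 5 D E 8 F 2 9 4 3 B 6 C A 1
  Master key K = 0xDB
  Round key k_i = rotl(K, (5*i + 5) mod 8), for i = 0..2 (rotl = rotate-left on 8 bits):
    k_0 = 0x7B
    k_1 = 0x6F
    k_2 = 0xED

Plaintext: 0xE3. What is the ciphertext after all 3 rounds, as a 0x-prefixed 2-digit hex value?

0xA5

s_0 = plaintext = 0xE3
s_1 = Round(s_0, k_0) = 0x37
s_2 = Round(s_1, k_1) = 0x7A
s_3 = Round(s_2, k_2) = 0xA5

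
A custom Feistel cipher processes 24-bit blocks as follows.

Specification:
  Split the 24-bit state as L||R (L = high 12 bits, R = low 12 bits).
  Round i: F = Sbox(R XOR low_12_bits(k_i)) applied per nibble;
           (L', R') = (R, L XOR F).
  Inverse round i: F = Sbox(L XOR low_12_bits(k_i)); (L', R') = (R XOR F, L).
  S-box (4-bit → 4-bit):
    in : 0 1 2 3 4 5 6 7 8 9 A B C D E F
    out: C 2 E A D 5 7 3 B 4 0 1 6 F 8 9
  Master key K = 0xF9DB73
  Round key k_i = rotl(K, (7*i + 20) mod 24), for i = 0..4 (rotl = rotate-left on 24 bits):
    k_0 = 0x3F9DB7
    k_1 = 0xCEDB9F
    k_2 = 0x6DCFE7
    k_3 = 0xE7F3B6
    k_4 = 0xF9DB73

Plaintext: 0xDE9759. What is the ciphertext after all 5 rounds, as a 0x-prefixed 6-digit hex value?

0x36DFAE

s_0 = plaintext = 0xDE9759
s_1 = Round(s_0, k_0) = 0x759D61
s_2 = Round(s_1, k_1) = 0xD610C1
s_3 = Round(s_2, k_2) = 0x0C1486
s_4 = Round(s_3, k_3) = 0x48636D
s_5 = Round(s_4, k_4) = 0x36DFAE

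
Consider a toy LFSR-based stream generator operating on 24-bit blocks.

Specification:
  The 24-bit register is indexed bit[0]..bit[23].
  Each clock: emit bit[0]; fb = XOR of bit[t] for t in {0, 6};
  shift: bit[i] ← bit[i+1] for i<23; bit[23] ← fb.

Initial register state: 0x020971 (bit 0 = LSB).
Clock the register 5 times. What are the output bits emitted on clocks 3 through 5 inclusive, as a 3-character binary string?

001

reg_0 = 0x020971
clock 1: out=1, reg = 0x0104B8
clock 2: out=0, reg = 0x00825C
clock 3: out=0, reg = 0x80412E
clock 4: out=0, reg = 0x402097
clock 5: out=1, reg = 0xA0104B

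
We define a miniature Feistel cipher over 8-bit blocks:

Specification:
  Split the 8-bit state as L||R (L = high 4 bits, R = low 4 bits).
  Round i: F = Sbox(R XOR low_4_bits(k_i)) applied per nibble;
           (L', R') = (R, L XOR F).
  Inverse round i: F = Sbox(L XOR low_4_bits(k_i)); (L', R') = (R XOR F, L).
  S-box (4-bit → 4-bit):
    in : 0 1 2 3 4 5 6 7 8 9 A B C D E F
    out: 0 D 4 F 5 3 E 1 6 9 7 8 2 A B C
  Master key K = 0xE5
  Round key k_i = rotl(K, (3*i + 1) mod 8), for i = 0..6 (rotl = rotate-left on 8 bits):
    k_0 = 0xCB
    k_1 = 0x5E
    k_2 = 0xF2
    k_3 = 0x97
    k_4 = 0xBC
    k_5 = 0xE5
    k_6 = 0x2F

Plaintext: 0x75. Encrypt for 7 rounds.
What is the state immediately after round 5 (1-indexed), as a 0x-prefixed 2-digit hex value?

s_0 = plaintext = 0x75
s_1 = Round(s_0, k_0) = 0x5C
s_2 = Round(s_1, k_1) = 0xC1
s_3 = Round(s_2, k_2) = 0x13
s_4 = Round(s_3, k_3) = 0x34
s_5 = Round(s_4, k_4) = 0x45
s_6 = Round(s_5, k_5) = 0x54
s_7 = Round(s_6, k_6) = 0x4D

0x45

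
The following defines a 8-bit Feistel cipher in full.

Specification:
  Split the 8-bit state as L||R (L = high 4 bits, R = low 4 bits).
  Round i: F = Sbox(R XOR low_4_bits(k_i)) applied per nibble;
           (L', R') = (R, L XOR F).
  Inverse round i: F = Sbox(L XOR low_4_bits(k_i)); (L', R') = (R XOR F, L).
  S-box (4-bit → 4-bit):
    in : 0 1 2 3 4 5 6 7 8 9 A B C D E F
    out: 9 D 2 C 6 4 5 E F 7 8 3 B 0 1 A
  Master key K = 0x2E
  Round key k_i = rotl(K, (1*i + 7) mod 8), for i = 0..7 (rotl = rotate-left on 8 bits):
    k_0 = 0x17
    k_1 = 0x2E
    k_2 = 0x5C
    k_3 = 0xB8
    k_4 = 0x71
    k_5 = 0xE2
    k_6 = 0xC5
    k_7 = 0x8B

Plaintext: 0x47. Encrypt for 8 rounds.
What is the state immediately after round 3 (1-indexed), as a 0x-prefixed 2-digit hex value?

0xB3

s_0 = plaintext = 0x47
s_1 = Round(s_0, k_0) = 0x7D
s_2 = Round(s_1, k_1) = 0xDB
s_3 = Round(s_2, k_2) = 0xB3
s_4 = Round(s_3, k_3) = 0x38
s_5 = Round(s_4, k_4) = 0x84
s_6 = Round(s_5, k_5) = 0x4D
s_7 = Round(s_6, k_6) = 0xDB
s_8 = Round(s_7, k_7) = 0xB4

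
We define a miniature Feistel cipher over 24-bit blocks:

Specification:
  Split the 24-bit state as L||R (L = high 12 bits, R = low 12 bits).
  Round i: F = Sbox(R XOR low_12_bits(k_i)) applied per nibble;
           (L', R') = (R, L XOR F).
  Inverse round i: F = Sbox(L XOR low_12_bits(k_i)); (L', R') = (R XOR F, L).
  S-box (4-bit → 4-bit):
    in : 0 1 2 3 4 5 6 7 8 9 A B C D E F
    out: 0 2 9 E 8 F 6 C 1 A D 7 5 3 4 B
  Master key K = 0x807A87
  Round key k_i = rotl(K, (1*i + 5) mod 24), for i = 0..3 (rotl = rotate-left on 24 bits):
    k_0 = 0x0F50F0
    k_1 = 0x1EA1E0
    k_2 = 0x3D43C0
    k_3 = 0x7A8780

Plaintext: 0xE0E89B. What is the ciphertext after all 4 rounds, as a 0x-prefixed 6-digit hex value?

0x4EB2E6

s_0 = plaintext = 0xE0E89B
s_1 = Round(s_0, k_0) = 0x89BF69
s_2 = Round(s_1, k_1) = 0xF69C81
s_3 = Round(s_2, k_2) = 0xC814EB
s_4 = Round(s_3, k_3) = 0x4EB2E6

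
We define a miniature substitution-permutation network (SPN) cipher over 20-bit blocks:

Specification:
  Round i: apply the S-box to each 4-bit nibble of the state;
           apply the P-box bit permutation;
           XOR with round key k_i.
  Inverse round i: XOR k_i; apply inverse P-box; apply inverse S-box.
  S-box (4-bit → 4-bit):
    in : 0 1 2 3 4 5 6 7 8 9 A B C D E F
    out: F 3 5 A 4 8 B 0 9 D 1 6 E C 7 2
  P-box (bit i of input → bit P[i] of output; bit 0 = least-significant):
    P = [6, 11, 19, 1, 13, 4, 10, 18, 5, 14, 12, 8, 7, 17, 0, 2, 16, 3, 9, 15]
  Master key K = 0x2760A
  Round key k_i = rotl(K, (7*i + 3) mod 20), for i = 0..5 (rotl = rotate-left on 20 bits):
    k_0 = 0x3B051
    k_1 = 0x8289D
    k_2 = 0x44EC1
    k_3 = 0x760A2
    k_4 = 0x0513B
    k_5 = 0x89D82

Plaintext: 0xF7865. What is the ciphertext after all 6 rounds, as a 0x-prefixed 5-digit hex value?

0x4EF35

s_0 = plaintext = 0xF7865
s_1 = Round(s_0, k_0) = 0x7916B
s_2 = Round(s_1, k_1) = 0x44028
s_3 = Round(s_2, k_2) = 0x439A2
s_4 = Round(s_3, k_3) = 0xD53C6
s_5 = Round(s_4, k_4) = 0x49E6D
s_6 = Round(s_5, k_5) = 0x4EF35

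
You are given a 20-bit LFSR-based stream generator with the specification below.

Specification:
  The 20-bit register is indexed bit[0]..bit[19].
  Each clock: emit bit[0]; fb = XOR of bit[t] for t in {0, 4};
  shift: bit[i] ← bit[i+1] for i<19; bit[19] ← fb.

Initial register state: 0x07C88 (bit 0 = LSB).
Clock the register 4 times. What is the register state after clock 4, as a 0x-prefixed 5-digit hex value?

reg_0 = 0x07C88
clock 1: out=0, reg = 0x03E44
clock 2: out=0, reg = 0x01F22
clock 3: out=0, reg = 0x00F91
clock 4: out=1, reg = 0x007C8

0x007C8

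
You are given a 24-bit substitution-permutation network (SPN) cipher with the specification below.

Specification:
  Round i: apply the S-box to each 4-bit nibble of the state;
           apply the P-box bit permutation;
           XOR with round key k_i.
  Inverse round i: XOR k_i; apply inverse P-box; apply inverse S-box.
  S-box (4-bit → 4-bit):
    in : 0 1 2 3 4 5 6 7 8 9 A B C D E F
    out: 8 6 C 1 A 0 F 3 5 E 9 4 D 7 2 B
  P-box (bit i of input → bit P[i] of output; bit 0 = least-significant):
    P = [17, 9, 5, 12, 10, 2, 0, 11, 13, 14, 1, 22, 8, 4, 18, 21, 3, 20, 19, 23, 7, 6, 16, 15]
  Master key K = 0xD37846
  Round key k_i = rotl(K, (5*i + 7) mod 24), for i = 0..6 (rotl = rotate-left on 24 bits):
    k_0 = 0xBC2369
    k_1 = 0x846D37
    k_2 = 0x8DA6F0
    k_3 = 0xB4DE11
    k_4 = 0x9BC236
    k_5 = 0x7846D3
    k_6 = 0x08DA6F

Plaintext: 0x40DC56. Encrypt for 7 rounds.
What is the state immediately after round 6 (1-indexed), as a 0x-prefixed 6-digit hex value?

s_0 = plaintext = 0x40DC56
s_1 = Round(s_0, k_0) = 0x7A901B
s_2 = Round(s_1, k_1) = 0x606DCA
s_3 = Round(s_2, k_2) = 0x2A5B23
s_4 = Round(s_3, k_3) = 0x37561A
s_5 = Round(s_4, k_4) = 0xC9B2B9
s_6 = Round(s_5, k_5) = 0xA5D470
s_7 = Round(s_6, k_6) = 0x4C0FFB

0xA5D470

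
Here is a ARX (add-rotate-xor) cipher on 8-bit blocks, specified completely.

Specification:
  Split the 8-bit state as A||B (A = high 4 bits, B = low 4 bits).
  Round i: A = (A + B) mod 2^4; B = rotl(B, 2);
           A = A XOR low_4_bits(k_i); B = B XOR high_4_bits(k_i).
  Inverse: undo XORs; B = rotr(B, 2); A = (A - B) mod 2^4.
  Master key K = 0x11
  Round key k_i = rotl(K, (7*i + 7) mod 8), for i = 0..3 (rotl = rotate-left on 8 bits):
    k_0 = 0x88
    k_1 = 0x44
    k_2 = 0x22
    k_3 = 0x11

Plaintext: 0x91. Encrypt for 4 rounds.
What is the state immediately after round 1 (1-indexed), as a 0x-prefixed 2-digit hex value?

s_0 = plaintext = 0x91
s_1 = Round(s_0, k_0) = 0x2C
s_2 = Round(s_1, k_1) = 0xA7
s_3 = Round(s_2, k_2) = 0x3F
s_4 = Round(s_3, k_3) = 0x3E

0x2C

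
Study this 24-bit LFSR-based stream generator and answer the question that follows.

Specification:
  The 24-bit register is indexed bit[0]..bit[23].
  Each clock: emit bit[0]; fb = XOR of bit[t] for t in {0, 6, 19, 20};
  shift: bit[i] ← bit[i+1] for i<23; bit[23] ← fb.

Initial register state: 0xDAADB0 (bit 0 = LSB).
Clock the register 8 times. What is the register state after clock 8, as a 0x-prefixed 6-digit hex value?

0x10DAAD

reg_0 = 0xDAADB0
clock 1: out=0, reg = 0x6D56D8
clock 2: out=0, reg = 0x36AB6C
clock 3: out=0, reg = 0x1B55B6
clock 4: out=0, reg = 0x0DAADB
clock 5: out=1, reg = 0x86D56D
clock 6: out=1, reg = 0x436AB6
clock 7: out=0, reg = 0x21B55B
clock 8: out=1, reg = 0x10DAAD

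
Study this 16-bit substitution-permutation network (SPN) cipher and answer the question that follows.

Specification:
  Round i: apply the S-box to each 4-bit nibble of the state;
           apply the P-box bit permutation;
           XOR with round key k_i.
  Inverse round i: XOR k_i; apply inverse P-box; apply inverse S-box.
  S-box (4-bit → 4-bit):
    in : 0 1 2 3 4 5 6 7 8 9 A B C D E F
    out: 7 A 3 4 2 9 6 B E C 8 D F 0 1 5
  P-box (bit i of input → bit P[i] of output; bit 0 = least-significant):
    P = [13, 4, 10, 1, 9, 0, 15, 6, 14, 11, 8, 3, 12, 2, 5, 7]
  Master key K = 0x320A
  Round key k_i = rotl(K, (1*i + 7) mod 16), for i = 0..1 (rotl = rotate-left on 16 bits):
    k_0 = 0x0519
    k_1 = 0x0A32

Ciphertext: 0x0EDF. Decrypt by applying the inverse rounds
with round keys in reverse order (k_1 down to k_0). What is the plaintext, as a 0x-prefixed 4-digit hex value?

s_0 = ciphertext = 0x0EDF
s_1 = InvRound(s_0, k_1) = 0x8A13
s_2 = InvRound(s_1, k_0) = 0xD8F9

0xD8F9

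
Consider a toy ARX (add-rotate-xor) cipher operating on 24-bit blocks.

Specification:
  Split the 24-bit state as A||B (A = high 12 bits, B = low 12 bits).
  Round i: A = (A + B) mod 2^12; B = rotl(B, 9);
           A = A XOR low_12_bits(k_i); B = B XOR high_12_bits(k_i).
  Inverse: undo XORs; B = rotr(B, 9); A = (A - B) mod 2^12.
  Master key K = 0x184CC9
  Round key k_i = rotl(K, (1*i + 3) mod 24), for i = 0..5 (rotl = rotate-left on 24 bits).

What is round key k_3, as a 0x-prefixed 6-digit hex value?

0x133246

K = 0x184CC9
k_0 = rotl(K, (1*0+3) mod 24) = rotl(K, 3) = 0xC26648
k_1 = rotl(K, (1*1+3) mod 24) = rotl(K, 4) = 0x84CC91
k_2 = rotl(K, (1*2+3) mod 24) = rotl(K, 5) = 0x099923
k_3 = rotl(K, (1*3+3) mod 24) = rotl(K, 6) = 0x133246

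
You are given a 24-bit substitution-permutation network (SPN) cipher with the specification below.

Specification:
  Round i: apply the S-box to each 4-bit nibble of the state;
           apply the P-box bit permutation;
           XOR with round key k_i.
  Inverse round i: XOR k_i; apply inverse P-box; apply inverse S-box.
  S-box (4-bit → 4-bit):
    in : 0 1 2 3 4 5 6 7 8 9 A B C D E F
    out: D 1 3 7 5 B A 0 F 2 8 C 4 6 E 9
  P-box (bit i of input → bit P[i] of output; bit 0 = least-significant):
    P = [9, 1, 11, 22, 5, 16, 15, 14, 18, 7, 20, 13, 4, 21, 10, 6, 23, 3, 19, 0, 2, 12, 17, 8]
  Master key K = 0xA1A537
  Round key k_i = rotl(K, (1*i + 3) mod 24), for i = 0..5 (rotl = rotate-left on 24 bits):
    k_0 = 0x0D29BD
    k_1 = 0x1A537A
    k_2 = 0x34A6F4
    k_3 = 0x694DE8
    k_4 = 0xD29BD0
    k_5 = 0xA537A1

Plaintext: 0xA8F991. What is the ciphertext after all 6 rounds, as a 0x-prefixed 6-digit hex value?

0x599E5D

s_0 = plaintext = 0xA8F991
s_1 = Round(s_0, k_0) = 0x842A64
s_2 = Round(s_1, k_1) = 0xB1286E
s_3 = Round(s_2, k_2) = 0xC3CF66
s_4 = Round(s_3, k_3) = 0xA629E2
s_5 = Round(s_4, k_4) = 0xF3584B
s_6 = Round(s_5, k_5) = 0x599E5D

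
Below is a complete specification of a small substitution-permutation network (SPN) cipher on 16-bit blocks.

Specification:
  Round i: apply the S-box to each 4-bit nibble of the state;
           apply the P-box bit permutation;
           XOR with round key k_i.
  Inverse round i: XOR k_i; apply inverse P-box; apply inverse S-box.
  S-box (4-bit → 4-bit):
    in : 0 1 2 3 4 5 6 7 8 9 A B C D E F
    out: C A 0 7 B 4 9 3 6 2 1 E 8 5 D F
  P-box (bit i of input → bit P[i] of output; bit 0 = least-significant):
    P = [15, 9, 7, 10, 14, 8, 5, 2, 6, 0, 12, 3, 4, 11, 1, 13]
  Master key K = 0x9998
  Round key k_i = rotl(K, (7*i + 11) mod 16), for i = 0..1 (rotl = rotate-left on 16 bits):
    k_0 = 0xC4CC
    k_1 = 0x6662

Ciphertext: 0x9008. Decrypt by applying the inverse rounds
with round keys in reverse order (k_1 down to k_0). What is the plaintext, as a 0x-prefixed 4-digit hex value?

s_0 = ciphertext = 0x9008
s_1 = InvRound(s_0, k_1) = 0x0ED4
s_2 = InvRound(s_1, k_0) = 0x7CA7

0x7CA7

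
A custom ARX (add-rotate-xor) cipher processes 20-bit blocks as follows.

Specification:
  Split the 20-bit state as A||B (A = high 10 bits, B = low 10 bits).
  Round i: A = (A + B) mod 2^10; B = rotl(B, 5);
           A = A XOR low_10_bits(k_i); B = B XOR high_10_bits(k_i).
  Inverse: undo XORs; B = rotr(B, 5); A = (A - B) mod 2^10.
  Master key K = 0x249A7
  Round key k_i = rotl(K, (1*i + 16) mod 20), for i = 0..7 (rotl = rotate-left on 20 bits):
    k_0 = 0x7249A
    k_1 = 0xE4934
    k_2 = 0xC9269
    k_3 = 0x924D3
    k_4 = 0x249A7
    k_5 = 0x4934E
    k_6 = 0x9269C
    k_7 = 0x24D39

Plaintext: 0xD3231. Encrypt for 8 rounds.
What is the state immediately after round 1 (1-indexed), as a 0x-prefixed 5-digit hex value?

0x79FF8

s_0 = plaintext = 0xD3231
s_1 = Round(s_0, k_0) = 0x79FF8
s_2 = Round(s_1, k_1) = 0x3AC8D
s_3 = Round(s_2, k_2) = 0xC4680
s_4 = Round(s_3, k_3) = 0x50A5D
s_5 = Round(s_4, k_4) = 0x8E320
s_6 = Round(s_5, k_5) = 0x8593D
s_7 = Round(s_6, k_6) = 0x73DE0
s_8 = Round(s_7, k_7) = 0xA589C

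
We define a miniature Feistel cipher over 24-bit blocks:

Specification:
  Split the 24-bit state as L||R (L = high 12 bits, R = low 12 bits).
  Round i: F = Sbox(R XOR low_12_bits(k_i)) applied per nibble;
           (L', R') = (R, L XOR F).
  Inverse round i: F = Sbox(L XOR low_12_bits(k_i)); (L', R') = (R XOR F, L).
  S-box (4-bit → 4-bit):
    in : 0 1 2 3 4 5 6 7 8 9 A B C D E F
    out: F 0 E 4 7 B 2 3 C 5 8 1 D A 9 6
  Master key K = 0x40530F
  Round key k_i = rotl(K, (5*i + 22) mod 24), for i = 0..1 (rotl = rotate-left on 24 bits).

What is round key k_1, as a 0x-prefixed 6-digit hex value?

0x02987A

K = 0x40530F
k_0 = rotl(K, (5*0+22) mod 24) = rotl(K, 22) = 0xD014C3
k_1 = rotl(K, (5*1+22) mod 24) = rotl(K, 3) = 0x02987A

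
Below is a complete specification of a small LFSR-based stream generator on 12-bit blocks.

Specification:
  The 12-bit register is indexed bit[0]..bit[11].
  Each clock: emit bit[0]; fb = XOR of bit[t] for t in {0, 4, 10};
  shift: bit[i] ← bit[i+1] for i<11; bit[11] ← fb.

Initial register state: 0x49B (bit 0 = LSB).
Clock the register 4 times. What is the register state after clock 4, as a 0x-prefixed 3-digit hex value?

reg_0 = 0x49B
clock 1: out=1, reg = 0xA4D
clock 2: out=1, reg = 0xD26
clock 3: out=0, reg = 0xE93
clock 4: out=1, reg = 0xF49

0xF49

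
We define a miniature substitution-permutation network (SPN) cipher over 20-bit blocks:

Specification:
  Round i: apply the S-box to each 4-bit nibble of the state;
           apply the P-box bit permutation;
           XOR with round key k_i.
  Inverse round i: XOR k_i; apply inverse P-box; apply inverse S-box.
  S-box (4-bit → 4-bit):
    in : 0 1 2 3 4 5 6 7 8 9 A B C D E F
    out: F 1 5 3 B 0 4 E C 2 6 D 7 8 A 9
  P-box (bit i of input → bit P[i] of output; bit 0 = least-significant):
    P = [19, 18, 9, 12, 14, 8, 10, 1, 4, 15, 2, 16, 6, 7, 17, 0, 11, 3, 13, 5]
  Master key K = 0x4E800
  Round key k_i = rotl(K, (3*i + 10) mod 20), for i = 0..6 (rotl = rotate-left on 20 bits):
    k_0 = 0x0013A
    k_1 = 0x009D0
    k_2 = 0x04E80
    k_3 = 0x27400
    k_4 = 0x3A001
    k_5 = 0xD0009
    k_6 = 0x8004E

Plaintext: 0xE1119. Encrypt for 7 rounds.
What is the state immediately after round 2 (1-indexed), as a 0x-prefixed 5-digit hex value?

0x8422B

s_0 = plaintext = 0xE1119
s_1 = Round(s_0, k_0) = 0x44142
s_2 = Round(s_1, k_1) = 0x8422B
s_3 = Round(s_2, k_2) = 0x83875
s_4 = Round(s_3, k_3) = 0x351E6
s_5 = Round(s_4, k_4) = 0x3AB1B
s_6 = Round(s_5, k_5) = 0x65A95
s_7 = Round(s_6, k_6) = 0x8A14A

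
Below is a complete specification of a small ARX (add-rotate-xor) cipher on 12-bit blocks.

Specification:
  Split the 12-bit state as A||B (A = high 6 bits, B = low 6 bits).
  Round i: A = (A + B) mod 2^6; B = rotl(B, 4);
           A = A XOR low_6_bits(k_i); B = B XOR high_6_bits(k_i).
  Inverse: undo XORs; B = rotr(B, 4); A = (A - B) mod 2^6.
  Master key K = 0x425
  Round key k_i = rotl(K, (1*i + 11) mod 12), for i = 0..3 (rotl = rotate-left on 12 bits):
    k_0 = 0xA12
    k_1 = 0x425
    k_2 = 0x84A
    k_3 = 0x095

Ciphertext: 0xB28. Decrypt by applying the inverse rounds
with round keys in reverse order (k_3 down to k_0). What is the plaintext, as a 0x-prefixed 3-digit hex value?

s_0 = ciphertext = 0xB28
s_1 = InvRound(s_0, k_3) = 0x3EA
s_2 = InvRound(s_1, k_2) = 0x66C
s_3 = InvRound(s_2, k_1) = 0x273
s_4 = InvRound(s_3, k_0) = 0xBAD

0xBAD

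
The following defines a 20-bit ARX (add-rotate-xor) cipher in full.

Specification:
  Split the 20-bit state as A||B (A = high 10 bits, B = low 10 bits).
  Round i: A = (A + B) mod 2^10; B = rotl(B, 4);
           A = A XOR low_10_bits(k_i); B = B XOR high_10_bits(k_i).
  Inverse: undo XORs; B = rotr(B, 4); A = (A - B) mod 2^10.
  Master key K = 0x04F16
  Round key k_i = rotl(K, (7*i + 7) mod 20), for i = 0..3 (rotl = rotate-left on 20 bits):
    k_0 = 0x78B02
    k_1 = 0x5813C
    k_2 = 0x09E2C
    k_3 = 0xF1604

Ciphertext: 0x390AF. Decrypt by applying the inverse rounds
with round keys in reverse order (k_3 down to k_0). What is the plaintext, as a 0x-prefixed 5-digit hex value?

0x260BB

s_0 = ciphertext = 0x390AF
s_1 = InvRound(s_0, k_3) = 0x0AAB6
s_2 = InvRound(s_1, k_2) = 0x67469
s_3 = InvRound(s_2, k_1) = 0x94650
s_4 = InvRound(s_3, k_0) = 0x260BB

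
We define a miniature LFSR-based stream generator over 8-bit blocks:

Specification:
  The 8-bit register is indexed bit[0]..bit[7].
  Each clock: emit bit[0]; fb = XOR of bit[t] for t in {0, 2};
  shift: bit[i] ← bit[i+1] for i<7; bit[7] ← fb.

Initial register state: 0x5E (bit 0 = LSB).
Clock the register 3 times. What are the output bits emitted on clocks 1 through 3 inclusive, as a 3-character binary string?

011

reg_0 = 0x5E
clock 1: out=0, reg = 0xAF
clock 2: out=1, reg = 0x57
clock 3: out=1, reg = 0x2B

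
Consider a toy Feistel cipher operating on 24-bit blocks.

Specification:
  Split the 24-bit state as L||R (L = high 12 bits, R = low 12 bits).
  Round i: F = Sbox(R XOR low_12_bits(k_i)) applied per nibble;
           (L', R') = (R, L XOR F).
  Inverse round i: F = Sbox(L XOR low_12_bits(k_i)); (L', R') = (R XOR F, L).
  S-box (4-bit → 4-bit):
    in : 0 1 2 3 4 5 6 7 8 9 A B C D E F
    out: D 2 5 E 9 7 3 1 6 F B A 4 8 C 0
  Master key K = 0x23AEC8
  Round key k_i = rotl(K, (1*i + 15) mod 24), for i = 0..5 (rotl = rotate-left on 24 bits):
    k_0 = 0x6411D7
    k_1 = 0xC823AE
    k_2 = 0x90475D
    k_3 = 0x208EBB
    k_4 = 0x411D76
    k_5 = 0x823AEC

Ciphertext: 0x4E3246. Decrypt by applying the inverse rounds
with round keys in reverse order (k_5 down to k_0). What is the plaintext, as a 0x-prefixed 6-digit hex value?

s_0 = ciphertext = 0x4E3246
s_1 = InvRound(s_0, k_5) = 0xE964E3
s_2 = InvRound(s_1, k_4) = 0xA2EE96
s_3 = InvRound(s_2, k_3) = 0x761A2E
s_4 = InvRound(s_3, k_2) = 0x7CA761
s_5 = InvRound(s_4, k_1) = 0xE587CA
s_6 = InvRound(s_5, k_0) = 0x7AAE58

0x7AAE58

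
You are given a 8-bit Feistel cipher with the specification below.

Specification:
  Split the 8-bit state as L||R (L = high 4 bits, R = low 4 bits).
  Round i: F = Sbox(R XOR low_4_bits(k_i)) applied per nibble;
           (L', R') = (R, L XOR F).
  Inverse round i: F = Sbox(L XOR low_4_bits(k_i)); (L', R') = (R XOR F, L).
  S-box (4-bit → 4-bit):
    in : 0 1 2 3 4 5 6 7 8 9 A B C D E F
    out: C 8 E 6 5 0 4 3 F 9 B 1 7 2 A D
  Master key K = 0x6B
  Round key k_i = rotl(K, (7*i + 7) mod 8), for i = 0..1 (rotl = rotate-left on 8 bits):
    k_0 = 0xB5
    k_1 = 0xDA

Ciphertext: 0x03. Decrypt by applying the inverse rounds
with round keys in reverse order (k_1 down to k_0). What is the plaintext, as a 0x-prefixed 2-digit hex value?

s_0 = ciphertext = 0x03
s_1 = InvRound(s_0, k_1) = 0x80
s_2 = InvRound(s_1, k_0) = 0x28

0x28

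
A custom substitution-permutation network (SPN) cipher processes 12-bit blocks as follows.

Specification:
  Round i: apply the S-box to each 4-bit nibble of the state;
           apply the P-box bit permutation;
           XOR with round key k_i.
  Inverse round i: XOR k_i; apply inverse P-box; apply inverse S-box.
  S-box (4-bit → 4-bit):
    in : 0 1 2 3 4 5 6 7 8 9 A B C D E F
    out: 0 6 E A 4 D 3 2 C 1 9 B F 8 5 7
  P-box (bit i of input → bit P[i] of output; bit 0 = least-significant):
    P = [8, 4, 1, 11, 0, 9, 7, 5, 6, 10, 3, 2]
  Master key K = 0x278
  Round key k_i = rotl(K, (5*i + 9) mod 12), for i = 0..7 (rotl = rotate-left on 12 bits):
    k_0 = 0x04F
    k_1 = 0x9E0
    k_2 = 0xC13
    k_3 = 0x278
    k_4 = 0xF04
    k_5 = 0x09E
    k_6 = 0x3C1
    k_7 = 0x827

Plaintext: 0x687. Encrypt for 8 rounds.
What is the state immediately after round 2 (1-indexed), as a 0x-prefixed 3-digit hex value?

s_0 = plaintext = 0x687
s_1 = Round(s_0, k_0) = 0x4BF
s_2 = Round(s_1, k_1) = 0xADB
s_3 = Round(s_2, k_2) = 0x567
s_4 = Round(s_3, k_3) = 0x025
s_5 = Round(s_4, k_4) = 0x4A6
s_6 = Round(s_5, k_5) = 0x1A7
s_7 = Round(s_6, k_6) = 0x7F8
s_8 = Round(s_7, k_7) = 0x6A4

0xADB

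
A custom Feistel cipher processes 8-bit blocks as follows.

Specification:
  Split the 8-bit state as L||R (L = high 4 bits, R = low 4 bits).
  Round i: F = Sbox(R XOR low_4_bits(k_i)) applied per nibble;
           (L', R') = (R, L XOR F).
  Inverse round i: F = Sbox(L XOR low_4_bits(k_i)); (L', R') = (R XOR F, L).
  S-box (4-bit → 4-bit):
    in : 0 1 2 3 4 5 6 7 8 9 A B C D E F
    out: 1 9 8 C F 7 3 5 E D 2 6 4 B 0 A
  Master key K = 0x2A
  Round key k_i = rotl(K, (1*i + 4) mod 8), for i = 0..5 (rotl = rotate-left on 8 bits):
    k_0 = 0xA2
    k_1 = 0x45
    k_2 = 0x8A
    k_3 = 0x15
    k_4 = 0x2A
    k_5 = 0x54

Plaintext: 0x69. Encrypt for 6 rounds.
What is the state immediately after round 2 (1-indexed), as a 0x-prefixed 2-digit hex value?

s_0 = plaintext = 0x69
s_1 = Round(s_0, k_0) = 0x90
s_2 = Round(s_1, k_1) = 0x0E
s_3 = Round(s_2, k_2) = 0xEF
s_4 = Round(s_3, k_3) = 0xFC
s_5 = Round(s_4, k_4) = 0xCC
s_6 = Round(s_5, k_5) = 0xC2

0x0E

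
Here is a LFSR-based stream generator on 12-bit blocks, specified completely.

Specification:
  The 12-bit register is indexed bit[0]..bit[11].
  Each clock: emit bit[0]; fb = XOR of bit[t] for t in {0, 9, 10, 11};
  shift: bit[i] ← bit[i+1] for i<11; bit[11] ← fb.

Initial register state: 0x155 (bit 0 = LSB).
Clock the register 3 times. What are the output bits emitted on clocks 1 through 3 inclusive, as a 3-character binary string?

101

reg_0 = 0x155
clock 1: out=1, reg = 0x8AA
clock 2: out=0, reg = 0xC55
clock 3: out=1, reg = 0xE2A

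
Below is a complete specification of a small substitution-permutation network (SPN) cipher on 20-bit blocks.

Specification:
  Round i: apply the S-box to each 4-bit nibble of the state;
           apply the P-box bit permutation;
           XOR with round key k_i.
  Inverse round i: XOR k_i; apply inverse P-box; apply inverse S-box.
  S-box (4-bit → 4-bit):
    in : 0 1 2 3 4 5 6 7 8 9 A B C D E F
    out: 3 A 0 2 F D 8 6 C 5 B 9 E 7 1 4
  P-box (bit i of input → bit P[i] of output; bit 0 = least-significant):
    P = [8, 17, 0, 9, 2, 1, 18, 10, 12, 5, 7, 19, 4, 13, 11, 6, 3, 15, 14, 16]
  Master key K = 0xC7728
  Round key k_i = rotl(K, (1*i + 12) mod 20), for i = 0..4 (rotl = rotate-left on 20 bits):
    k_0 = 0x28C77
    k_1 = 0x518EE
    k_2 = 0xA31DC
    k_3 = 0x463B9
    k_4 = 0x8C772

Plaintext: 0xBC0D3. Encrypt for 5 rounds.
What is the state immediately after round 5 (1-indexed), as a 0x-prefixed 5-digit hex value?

0x79E2A

s_0 = plaintext = 0xBC0D3
s_1 = Round(s_0, k_0) = 0x5B419
s_2 = Round(s_1, k_1) = 0xC4D15
s_3 = Round(s_2, k_2) = 0xBCE2F
s_4 = Round(s_3, k_3) = 0x55BF0
s_5 = Round(s_4, k_4) = 0x79E2A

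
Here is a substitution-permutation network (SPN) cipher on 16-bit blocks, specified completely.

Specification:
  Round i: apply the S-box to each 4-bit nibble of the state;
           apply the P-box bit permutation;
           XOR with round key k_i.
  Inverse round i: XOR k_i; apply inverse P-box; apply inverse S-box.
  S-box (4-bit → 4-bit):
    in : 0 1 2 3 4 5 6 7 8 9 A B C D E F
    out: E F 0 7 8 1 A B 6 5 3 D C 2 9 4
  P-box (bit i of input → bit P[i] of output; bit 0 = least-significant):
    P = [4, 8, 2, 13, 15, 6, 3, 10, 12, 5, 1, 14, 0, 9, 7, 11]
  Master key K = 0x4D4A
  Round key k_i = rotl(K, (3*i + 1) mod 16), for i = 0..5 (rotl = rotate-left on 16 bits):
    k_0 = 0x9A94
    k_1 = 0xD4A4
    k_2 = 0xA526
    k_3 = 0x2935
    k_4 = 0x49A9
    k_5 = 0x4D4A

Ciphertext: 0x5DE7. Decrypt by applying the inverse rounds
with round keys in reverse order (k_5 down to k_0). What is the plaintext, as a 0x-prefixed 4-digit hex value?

0xD22C

s_0 = ciphertext = 0x5DE7
s_1 = InvRound(s_0, k_5) = 0x9AFF
s_2 = InvRound(s_1, k_4) = 0xDBA3
s_3 = InvRound(s_2, k_3) = 0x8B5B
s_4 = InvRound(s_3, k_2) = 0x7D0B
s_5 = InvRound(s_4, k_1) = 0xB890
s_6 = InvRound(s_5, k_0) = 0xD22C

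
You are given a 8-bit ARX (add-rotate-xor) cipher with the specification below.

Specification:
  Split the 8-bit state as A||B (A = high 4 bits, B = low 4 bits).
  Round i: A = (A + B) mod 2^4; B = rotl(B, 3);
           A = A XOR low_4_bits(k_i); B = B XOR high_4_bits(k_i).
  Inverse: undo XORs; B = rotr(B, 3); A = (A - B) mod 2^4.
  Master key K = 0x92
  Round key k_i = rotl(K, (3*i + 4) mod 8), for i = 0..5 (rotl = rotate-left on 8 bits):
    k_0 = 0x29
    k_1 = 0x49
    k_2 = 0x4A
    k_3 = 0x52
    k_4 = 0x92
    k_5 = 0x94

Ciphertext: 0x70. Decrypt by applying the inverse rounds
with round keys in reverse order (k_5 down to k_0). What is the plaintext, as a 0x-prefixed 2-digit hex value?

0xB7

s_0 = ciphertext = 0x70
s_1 = InvRound(s_0, k_5) = 0x03
s_2 = InvRound(s_1, k_4) = 0xD5
s_3 = InvRound(s_2, k_3) = 0xF0
s_4 = InvRound(s_3, k_2) = 0xD8
s_5 = InvRound(s_4, k_1) = 0xB9
s_6 = InvRound(s_5, k_0) = 0xB7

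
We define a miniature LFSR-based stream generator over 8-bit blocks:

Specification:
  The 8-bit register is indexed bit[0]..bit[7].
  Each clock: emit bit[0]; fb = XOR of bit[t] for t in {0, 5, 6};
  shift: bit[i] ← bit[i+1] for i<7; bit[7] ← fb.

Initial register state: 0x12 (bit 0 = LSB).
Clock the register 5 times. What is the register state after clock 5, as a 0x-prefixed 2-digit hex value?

reg_0 = 0x12
clock 1: out=0, reg = 0x09
clock 2: out=1, reg = 0x84
clock 3: out=0, reg = 0x42
clock 4: out=0, reg = 0xA1
clock 5: out=1, reg = 0x50

0x50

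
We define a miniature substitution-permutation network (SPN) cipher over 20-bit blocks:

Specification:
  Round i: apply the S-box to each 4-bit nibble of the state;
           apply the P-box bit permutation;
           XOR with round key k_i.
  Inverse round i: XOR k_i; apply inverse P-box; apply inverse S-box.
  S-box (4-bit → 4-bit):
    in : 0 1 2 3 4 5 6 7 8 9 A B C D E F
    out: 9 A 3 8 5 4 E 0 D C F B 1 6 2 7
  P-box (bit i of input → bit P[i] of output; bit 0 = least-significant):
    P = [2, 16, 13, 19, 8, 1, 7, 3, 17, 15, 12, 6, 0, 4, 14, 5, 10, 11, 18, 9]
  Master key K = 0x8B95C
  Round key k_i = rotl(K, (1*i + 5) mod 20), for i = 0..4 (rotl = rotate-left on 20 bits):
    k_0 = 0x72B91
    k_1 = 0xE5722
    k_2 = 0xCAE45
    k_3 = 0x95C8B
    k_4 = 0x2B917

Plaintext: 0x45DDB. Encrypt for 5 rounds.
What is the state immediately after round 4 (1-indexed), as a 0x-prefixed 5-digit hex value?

0xB0BDD

s_0 = plaintext = 0x45DDB
s_1 = Round(s_0, k_0) = 0xAFF17
s_2 = Round(s_1, k_1) = 0x88939
s_3 = Round(s_2, k_2) = 0x0D82C
s_4 = Round(s_3, k_3) = 0xB0BDD
s_5 = Round(s_4, k_4) = 0x117F4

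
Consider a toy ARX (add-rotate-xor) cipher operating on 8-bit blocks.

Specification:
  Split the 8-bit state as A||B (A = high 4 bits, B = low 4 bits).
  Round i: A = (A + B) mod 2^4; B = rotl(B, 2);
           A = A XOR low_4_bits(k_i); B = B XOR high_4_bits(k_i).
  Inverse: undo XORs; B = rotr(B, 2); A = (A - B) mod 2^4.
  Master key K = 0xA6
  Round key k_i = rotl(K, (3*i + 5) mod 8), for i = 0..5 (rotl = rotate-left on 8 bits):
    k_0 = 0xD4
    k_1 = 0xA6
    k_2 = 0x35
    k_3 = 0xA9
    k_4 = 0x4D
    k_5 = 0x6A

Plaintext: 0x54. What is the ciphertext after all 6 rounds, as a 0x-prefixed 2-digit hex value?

0x88

s_0 = plaintext = 0x54
s_1 = Round(s_0, k_0) = 0xDC
s_2 = Round(s_1, k_1) = 0xF9
s_3 = Round(s_2, k_2) = 0xD5
s_4 = Round(s_3, k_3) = 0xBF
s_5 = Round(s_4, k_4) = 0x7B
s_6 = Round(s_5, k_5) = 0x88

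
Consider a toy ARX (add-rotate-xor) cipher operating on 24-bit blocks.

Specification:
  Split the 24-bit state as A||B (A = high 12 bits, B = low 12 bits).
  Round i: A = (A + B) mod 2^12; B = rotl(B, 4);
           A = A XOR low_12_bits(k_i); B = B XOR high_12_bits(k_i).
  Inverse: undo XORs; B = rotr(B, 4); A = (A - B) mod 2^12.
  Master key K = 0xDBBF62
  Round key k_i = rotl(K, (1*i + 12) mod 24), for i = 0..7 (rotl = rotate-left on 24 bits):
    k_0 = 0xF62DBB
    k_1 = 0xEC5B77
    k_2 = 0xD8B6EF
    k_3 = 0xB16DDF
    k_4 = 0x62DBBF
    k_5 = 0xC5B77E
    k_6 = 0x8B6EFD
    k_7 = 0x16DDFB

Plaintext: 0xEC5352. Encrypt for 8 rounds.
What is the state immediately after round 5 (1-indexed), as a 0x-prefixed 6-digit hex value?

0x661641

s_0 = plaintext = 0xEC5352
s_1 = Round(s_0, k_0) = 0xFACA41
s_2 = Round(s_1, k_1) = 0x29AADF
s_3 = Round(s_2, k_2) = 0xB96071
s_4 = Round(s_3, k_3) = 0x1D8C06
s_5 = Round(s_4, k_4) = 0x661641
s_6 = Round(s_5, k_5) = 0xBDC84D
s_7 = Round(s_6, k_6) = 0xAD4C6E
s_8 = Round(s_7, k_7) = 0xAB9781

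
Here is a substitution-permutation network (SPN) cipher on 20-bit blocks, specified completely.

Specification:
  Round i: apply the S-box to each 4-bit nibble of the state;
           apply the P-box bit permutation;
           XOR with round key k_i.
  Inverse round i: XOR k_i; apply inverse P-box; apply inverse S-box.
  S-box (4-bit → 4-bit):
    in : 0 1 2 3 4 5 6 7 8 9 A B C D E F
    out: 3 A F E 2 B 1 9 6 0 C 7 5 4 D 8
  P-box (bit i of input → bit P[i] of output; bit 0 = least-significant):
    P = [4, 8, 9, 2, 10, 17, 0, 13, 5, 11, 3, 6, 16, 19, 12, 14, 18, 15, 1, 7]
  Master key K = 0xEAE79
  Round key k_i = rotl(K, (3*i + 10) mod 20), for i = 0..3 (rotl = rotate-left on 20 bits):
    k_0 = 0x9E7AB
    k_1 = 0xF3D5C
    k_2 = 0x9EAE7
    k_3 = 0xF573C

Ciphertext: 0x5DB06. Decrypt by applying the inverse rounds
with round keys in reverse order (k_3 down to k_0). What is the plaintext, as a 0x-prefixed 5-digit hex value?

0x237B1

s_0 = ciphertext = 0x5DB06
s_1 = InvRound(s_0, k_3) = 0x84B06
s_2 = InvRound(s_1, k_2) = 0x167A4
s_3 = InvRound(s_2, k_1) = 0x7324C
s_4 = InvRound(s_3, k_0) = 0x237B1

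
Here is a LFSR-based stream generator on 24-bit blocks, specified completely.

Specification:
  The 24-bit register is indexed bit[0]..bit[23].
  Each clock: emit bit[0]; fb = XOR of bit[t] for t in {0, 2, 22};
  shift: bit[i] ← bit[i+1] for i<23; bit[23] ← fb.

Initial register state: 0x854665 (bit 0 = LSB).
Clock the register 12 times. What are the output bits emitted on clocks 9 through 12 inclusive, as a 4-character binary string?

0110

reg_0 = 0x854665
clock 1: out=1, reg = 0x42A332
clock 2: out=0, reg = 0xA15199
clock 3: out=1, reg = 0xD0A8CC
clock 4: out=0, reg = 0x685466
clock 5: out=0, reg = 0x342A33
clock 6: out=1, reg = 0x9A1519
clock 7: out=1, reg = 0xCD0A8C
clock 8: out=0, reg = 0x668546
clock 9: out=0, reg = 0x3342A3
clock 10: out=1, reg = 0x99A151
clock 11: out=1, reg = 0xCCD0A8
clock 12: out=0, reg = 0xE66854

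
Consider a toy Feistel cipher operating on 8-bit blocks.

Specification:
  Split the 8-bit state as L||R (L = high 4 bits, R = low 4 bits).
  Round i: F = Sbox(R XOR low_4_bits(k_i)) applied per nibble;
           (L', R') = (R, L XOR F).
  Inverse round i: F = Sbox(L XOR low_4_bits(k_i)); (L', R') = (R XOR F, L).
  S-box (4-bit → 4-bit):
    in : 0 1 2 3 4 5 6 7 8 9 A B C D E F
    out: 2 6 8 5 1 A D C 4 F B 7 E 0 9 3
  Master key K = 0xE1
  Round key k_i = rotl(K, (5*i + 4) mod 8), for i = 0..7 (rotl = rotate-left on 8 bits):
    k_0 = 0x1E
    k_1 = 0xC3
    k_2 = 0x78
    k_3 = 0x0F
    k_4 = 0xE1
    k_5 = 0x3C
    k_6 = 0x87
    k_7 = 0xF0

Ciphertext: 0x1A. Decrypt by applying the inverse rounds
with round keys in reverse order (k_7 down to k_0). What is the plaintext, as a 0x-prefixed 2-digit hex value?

s_0 = ciphertext = 0x1A
s_1 = InvRound(s_0, k_7) = 0xC1
s_2 = InvRound(s_1, k_6) = 0x6C
s_3 = InvRound(s_2, k_5) = 0x76
s_4 = InvRound(s_3, k_4) = 0xB7
s_5 = InvRound(s_4, k_3) = 0x6B
s_6 = InvRound(s_5, k_2) = 0x26
s_7 = InvRound(s_6, k_1) = 0x02
s_8 = InvRound(s_7, k_0) = 0xB0

0xB0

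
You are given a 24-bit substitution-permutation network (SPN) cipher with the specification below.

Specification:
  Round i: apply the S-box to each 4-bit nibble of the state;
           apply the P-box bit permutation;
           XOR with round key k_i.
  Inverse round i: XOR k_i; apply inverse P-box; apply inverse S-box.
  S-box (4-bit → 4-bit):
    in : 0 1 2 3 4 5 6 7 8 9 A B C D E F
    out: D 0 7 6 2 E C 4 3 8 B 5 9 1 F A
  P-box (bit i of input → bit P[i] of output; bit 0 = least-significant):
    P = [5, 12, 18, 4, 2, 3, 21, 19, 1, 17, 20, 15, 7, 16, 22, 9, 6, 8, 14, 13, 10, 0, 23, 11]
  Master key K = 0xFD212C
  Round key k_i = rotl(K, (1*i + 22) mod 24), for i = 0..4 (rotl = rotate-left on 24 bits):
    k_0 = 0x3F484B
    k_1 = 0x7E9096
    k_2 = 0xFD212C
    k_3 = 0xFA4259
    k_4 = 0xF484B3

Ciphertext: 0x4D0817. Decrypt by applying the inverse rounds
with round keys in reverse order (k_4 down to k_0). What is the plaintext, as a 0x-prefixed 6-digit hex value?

0x0E44A3

s_0 = ciphertext = 0x4D0817
s_1 = InvRound(s_0, k_4) = 0x01860D
s_2 = InvRound(s_1, k_3) = 0xBB3509
s_3 = InvRound(s_2, k_2) = 0x8174D2
s_4 = InvRound(s_3, k_1) = 0xB03507
s_5 = InvRound(s_4, k_0) = 0x0E44A3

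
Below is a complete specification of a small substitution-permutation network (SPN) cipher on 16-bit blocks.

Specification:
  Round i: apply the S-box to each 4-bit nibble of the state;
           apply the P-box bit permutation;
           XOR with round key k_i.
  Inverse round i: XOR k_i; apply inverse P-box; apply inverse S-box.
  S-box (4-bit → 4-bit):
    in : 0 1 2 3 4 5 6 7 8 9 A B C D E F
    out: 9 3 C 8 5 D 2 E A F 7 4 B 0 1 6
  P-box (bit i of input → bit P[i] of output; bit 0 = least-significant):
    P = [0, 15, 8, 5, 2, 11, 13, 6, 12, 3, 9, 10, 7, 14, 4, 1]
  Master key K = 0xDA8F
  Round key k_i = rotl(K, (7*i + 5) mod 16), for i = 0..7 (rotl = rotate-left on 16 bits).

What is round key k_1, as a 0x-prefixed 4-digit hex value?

0xFDA8

K = 0xDA8F
k_0 = rotl(K, (7*0+5) mod 16) = rotl(K, 5) = 0x51FB
k_1 = rotl(K, (7*1+5) mod 16) = rotl(K, 12) = 0xFDA8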